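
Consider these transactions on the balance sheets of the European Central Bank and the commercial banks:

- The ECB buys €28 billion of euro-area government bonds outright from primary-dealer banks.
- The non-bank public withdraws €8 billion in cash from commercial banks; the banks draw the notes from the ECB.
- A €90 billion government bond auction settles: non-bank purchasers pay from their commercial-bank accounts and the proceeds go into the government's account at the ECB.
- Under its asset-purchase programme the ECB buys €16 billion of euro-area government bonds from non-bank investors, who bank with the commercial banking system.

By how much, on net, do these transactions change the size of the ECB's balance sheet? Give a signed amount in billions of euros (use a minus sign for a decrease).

ECB balance sheet:
  Assets:      Securities +€44B
  Liabilities: Bank reserves −€54B, Currency in circulation +€8B, Government deposits +€90B
Change in total ECB assets = +€44 billion.

+€44 billion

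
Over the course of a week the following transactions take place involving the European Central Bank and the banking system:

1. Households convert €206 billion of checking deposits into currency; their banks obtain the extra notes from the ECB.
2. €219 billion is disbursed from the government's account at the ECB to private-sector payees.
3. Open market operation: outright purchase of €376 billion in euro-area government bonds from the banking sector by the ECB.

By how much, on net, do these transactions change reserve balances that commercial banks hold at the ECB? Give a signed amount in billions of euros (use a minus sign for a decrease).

ECB balance sheet:
  Assets:      Securities +€376B
  Liabilities: Bank reserves +€389B, Currency in circulation +€206B, Government deposits −€219B
Commercial banking system:
  Assets:      Reserves at CB +€389B, Securities −€376B
  Liabilities: Checkable deposits +€13B
So the change in reserve balances that commercial banks hold at the ECB is +€389 billion.

+€389 billion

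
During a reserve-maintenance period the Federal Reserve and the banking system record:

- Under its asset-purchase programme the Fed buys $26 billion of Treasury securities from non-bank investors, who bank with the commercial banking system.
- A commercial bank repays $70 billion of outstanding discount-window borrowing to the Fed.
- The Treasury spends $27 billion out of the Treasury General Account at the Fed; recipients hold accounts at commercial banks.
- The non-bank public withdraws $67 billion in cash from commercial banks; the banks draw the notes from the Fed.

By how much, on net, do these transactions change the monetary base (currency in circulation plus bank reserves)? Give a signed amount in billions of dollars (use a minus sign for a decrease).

Fed balance sheet:
  Assets:      Securities +$26B, Loans to banks −$70B
  Liabilities: Bank reserves −$84B, Currency in circulation +$67B, Government deposits −$27B
Commercial banking system:
  Assets:      Reserves at CB −$84B
  Liabilities: Checkable deposits −$14B, Borrowings from CB −$70B
Monetary base = currency + reserves: +$67B + (−$84B) = -$17 billion.

-$17 billion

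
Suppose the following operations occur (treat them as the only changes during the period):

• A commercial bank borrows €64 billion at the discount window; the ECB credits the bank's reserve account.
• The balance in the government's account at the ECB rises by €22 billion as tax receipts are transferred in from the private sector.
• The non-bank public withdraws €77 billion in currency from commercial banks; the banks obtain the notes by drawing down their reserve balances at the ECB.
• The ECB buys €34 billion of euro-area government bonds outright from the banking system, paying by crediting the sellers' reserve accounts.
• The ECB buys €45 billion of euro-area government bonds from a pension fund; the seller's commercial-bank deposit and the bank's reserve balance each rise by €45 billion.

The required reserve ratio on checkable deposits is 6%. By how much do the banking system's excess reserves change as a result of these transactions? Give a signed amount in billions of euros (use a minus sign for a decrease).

+€47.24 billion

Discount-window loan €64 billion: reserves +€64B, deposits 0.
Government account inflow €22 billion: reserves −€22B, deposits −€22B.
Currency withdrawal €77 billion: reserves −€77B, deposits −€77B.
OMO purchase (from banks) €34 billion: reserves +€34B, deposits 0.
Asset purchase (from non-banks) €45 billion: reserves +€45B, deposits +€45B.
Totals: Δreserves = +€44B, Δdeposits = −€54B.
Δrequired reserves = 6% × −€54B = −€3.24B.
Δexcess reserves = Δreserves − Δrequired = +€44B − (−€3.24B) = +€47.24 billion.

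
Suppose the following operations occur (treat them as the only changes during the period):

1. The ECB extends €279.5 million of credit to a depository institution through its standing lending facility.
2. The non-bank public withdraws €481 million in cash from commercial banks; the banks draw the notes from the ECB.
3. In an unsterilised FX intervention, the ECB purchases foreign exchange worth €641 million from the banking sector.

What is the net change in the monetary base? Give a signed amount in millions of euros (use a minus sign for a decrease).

+€920.5 million

Discount-window loan €279.5 million: ECB balance sheet expands → +€279.5M.
Currency withdrawal €481 million: just a shift between currency and reserves — both are base money → 0.
FX purchase €641 million: ECB balance sheet expands → +€641M.
Net: 279.5 + 0 + 641 = +€920.5 million.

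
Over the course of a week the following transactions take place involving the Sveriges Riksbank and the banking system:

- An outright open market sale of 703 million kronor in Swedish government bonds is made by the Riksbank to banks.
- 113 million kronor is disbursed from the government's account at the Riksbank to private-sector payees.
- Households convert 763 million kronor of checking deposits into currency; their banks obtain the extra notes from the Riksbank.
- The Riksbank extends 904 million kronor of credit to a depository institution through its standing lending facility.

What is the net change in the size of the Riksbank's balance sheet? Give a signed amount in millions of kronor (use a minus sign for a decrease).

+201 million

OMO sale (to banks) 703 million kronor: a Riksbank asset is shed → −703M.
Government spending 113 million kronor: only the composition of liabilities changes → 0.
Currency withdrawal 763 million kronor: only the composition of liabilities changes → 0.
Discount-window loan 904 million kronor: a Riksbank asset is acquired → +904M.
Net: −703 + 0 + 0 + 904 = +201 million.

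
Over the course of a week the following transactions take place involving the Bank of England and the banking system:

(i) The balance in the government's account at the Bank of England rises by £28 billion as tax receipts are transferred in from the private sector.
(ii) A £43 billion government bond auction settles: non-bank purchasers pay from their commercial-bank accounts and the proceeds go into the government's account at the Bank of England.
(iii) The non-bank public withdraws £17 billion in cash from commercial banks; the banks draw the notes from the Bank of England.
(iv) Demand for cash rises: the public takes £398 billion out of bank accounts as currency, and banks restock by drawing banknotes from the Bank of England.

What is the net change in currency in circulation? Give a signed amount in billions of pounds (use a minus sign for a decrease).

Government account inflow £28 billion: no currency enters or leaves circulation → 0.
Government account inflow £43 billion: no currency enters or leaves circulation → 0.
Currency withdrawal £17 billion: notes leave the central bank → +£17B.
Currency withdrawal £398 billion: notes leave the central bank → +£398B.
Net: 0 + 0 + 17 + 398 = +£415 billion.

+£415 billion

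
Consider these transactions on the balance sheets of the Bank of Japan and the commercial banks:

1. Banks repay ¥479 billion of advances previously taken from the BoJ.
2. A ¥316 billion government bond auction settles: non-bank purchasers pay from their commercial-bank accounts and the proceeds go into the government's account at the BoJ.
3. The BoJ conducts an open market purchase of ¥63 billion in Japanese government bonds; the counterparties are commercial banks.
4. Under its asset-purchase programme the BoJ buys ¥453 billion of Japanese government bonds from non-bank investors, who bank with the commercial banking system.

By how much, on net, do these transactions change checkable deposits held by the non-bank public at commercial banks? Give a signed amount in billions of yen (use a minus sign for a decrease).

BoJ balance sheet:
  Assets:      Securities +¥516B, Loans to banks −¥479B
  Liabilities: Bank reserves −¥279B, Government deposits +¥316B
Commercial banking system:
  Assets:      Reserves at CB −¥279B, Securities −¥63B
  Liabilities: Checkable deposits +¥137B, Borrowings from CB −¥479B
So the change in checkable deposits held by the non-bank public at commercial banks is +¥137 billion.

+¥137 billion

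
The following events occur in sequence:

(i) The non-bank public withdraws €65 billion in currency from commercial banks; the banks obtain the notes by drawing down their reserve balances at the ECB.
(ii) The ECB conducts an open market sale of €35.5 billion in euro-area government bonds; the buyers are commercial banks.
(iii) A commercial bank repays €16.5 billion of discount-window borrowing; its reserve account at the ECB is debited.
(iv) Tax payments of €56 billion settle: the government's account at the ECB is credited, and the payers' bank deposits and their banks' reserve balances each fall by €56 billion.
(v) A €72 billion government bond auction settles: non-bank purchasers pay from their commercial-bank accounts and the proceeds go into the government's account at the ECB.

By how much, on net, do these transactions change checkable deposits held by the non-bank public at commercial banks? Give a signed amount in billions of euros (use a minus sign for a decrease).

-€193 billion

ECB balance sheet:
  Assets:      Securities −€35.5B, Loans to banks −€16.5B
  Liabilities: Bank reserves −€245B, Currency in circulation +€65B, Government deposits +€128B
Commercial banking system:
  Assets:      Reserves at CB −€245B, Securities +€35.5B
  Liabilities: Checkable deposits −€193B, Borrowings from CB −€16.5B
So the change in checkable deposits held by the non-bank public at commercial banks is -€193 billion.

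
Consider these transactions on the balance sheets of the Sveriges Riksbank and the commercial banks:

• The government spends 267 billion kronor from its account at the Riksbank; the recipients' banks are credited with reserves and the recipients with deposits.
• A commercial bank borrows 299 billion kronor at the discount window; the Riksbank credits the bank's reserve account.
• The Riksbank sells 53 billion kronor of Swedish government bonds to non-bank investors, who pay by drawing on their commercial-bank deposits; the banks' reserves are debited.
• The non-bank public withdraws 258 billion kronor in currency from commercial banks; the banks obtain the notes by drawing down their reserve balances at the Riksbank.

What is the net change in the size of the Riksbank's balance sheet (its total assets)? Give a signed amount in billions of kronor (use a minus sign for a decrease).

Riksbank balance sheet:
  Assets:      Securities −53B, Loans to banks +299B
  Liabilities: Bank reserves +255B, Currency in circulation +258B, Government deposits −267B
Change in total Riksbank assets = +246 billion.

+246 billion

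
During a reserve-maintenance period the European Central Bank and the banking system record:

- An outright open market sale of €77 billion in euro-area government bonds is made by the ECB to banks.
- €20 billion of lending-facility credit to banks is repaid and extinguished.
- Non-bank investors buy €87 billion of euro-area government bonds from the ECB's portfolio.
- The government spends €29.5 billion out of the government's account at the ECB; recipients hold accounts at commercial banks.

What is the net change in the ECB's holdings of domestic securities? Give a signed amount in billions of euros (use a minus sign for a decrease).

-€164 billion

OMO sale (to banks) €77 billion: securities removed from the ECB's portfolio → −€77B.
Discount-window repayment €20 billion: the ECB's securities portfolio is untouched → 0.
Asset sale (to non-banks) €87 billion: securities removed from the ECB's portfolio → −€87B.
Government spending €29.5 billion: the ECB's securities portfolio is untouched → 0.
Net: −77 + 0 − 87 + 0 = -€164 billion.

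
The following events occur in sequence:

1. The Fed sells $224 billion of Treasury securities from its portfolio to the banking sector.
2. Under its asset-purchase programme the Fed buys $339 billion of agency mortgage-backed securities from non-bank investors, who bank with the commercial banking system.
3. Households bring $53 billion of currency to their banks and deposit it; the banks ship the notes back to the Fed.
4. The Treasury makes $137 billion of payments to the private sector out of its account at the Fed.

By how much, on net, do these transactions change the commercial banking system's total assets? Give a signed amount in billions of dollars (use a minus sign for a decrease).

OMO sale (to banks) $224 billion: just an asset swap on bank balance sheets → 0.
Asset purchase (from non-banks) $339 billion: bank balance sheets expand → +$339B.
Currency deposit $53 billion: bank balance sheets expand → +$53B.
Government spending $137 billion: bank balance sheets expand → +$137B.
Net: 0 + 339 + 53 + 137 = +$529 billion.

+$529 billion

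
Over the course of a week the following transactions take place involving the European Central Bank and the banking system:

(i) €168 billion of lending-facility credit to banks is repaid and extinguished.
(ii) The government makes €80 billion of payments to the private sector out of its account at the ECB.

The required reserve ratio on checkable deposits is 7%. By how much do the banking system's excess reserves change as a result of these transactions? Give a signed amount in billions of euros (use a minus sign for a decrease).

Discount-window repayment €168 billion: reserves −€168B, deposits 0.
Government spending €80 billion: reserves +€80B, deposits +€80B.
Totals: Δreserves = −€88B, Δdeposits = +€80B.
Δrequired reserves = 7% × +€80B = +€5.6B.
Δexcess reserves = Δreserves − Δrequired = −€88B − (+€5.6B) = -€93.6 billion.

-€93.6 billion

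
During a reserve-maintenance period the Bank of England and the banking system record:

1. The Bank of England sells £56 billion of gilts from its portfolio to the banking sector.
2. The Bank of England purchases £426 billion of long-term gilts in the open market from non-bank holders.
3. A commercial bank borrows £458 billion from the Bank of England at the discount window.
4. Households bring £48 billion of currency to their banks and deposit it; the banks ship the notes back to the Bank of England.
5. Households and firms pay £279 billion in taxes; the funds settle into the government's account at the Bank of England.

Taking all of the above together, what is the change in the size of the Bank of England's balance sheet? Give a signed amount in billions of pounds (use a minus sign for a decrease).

OMO sale (to banks) £56 billion: a Bank of England asset is shed → −£56B.
Asset purchase (from non-banks) £426 billion: a Bank of England asset is acquired → +£426B.
Discount-window loan £458 billion: a Bank of England asset is acquired → +£458B.
Currency deposit £48 billion: only the composition of liabilities changes → 0.
Government account inflow £279 billion: only the composition of liabilities changes → 0.
Net: −56 + 426 + 458 + 0 + 0 = +£828 billion.

+£828 billion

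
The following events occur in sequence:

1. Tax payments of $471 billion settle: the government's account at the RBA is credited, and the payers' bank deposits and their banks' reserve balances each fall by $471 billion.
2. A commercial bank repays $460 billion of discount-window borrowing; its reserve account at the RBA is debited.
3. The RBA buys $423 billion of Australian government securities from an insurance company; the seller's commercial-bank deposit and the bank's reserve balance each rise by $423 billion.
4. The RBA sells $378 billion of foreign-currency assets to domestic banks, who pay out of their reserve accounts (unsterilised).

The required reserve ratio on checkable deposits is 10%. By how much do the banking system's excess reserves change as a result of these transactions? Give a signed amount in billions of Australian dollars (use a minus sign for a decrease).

Government account inflow $471 billion: reserves −$471B, deposits −$471B.
Discount-window repayment $460 billion: reserves −$460B, deposits 0.
Asset purchase (from non-banks) $423 billion: reserves +$423B, deposits +$423B.
FX sale $378 billion: reserves −$378B, deposits 0.
Totals: Δreserves = −$886B, Δdeposits = −$48B.
Δrequired reserves = 10% × −$48B = −$4.8B.
Δexcess reserves = Δreserves − Δrequired = −$886B − (−$4.8B) = -$881.2 billion.

-$881.2 billion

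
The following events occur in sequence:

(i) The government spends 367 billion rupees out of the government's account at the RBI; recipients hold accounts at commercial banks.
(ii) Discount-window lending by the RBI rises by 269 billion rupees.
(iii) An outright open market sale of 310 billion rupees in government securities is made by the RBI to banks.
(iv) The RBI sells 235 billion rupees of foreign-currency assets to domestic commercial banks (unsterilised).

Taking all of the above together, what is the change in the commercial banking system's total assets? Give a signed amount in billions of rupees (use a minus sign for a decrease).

RBI balance sheet:
  Assets:      Securities −310B, Loans to banks +269B, Foreign assets −235B
  Liabilities: Bank reserves +91B, Government deposits −367B
Commercial banking system:
  Assets:      Reserves at CB +91B, Securities +310B, Foreign assets +235B
  Liabilities: Checkable deposits +367B, Borrowings from CB +269B
Change in total bank assets = +636 billion.

+636 billion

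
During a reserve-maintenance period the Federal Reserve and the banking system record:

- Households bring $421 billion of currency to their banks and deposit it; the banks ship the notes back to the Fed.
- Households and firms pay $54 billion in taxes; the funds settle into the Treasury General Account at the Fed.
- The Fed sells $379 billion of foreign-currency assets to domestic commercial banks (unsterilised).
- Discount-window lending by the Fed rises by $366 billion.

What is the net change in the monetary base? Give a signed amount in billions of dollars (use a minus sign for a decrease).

-$67 billion

Currency deposit $421 billion: just a shift between currency and reserves — both are base money → 0.
Government account inflow $54 billion: reserves shift to a non-base liability → −$54B.
FX sale $379 billion: Fed balance sheet contracts → −$379B.
Discount-window loan $366 billion: Fed balance sheet expands → +$366B.
Net: 0 − 54 − 379 + 366 = -$67 billion.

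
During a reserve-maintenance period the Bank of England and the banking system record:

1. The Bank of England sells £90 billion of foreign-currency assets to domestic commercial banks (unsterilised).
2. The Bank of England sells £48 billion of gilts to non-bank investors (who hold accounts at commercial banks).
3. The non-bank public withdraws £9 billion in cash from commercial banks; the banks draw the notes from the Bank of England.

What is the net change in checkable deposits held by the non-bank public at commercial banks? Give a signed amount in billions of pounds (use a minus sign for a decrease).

FX sale £90 billion: the counterparty is a bank, so public deposits are unchanged → 0.
Asset sale (to non-banks) £48 billion: non-bank counterparties' bank balances fall → −£48B.
Currency withdrawal £9 billion: non-bank counterparties' bank balances fall → −£9B.
Net: 0 − 48 − 9 = -£57 billion.

-£57 billion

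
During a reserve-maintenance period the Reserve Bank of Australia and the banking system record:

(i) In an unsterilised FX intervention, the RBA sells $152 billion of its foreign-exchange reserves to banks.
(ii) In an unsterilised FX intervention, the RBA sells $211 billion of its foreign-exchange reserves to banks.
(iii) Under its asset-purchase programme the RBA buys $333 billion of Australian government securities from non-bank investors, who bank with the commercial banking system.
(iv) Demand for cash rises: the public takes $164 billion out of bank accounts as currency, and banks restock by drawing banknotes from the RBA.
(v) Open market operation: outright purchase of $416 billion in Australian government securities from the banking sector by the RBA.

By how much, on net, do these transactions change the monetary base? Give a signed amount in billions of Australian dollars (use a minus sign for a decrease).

+$386 billion

FX sale $152 billion: RBA balance sheet contracts → −$152B.
FX sale $211 billion: RBA balance sheet contracts → −$211B.
Asset purchase (from non-banks) $333 billion: RBA balance sheet expands → +$333B.
Currency withdrawal $164 billion: just a shift between currency and reserves — both are base money → 0.
OMO purchase (from banks) $416 billion: RBA balance sheet expands → +$416B.
Net: −152 − 211 + 333 + 0 + 416 = +$386 billion.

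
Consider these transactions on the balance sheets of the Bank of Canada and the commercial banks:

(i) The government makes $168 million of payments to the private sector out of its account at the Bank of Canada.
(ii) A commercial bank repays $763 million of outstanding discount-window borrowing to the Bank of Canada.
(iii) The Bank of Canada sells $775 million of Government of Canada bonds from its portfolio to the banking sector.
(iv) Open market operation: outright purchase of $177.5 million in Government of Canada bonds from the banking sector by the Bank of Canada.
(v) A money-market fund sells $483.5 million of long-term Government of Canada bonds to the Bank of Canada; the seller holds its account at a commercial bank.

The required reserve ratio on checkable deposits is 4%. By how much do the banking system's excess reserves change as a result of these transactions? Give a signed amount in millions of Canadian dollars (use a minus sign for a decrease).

-$735.06 million

Government spending $168 million: reserves +$168M, deposits +$168M.
Discount-window repayment $763 million: reserves −$763M, deposits 0.
OMO sale (to banks) $775 million: reserves −$775M, deposits 0.
OMO purchase (from banks) $177.5 million: reserves +$177.5M, deposits 0.
Asset purchase (from non-banks) $483.5 million: reserves +$483.5M, deposits +$483.5M.
Totals: Δreserves = −$709M, Δdeposits = +$651.5M.
Δrequired reserves = 4% × +$651.5M = +$26.06M.
Δexcess reserves = Δreserves − Δrequired = −$709M − (+$26.06M) = -$735.06 million.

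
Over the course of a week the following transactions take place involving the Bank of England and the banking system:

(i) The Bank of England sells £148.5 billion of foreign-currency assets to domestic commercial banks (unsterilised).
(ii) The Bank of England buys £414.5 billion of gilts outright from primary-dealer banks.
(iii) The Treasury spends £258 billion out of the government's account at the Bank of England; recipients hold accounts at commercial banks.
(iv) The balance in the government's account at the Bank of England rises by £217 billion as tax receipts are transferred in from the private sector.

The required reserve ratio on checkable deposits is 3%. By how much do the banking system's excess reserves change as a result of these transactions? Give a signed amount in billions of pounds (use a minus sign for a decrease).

FX sale £148.5 billion: reserves −£148.5B, deposits 0.
OMO purchase (from banks) £414.5 billion: reserves +£414.5B, deposits 0.
Government spending £258 billion: reserves +£258B, deposits +£258B.
Government account inflow £217 billion: reserves −£217B, deposits −£217B.
Totals: Δreserves = +£307B, Δdeposits = +£41B.
Δrequired reserves = 3% × +£41B = +£1.23B.
Δexcess reserves = Δreserves − Δrequired = +£307B − (+£1.23B) = +£305.77 billion.

+£305.77 billion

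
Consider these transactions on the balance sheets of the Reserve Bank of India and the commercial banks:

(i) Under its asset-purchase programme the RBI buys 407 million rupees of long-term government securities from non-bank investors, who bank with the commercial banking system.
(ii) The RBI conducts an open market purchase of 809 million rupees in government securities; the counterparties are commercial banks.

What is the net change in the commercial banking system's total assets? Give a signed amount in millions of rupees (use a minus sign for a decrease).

RBI balance sheet:
  Assets:      Securities +1216M
  Liabilities: Bank reserves +1216M
Commercial banking system:
  Assets:      Reserves at CB +1216M, Securities −809M
  Liabilities: Checkable deposits +407M
Change in total bank assets = +407 million.

+407 million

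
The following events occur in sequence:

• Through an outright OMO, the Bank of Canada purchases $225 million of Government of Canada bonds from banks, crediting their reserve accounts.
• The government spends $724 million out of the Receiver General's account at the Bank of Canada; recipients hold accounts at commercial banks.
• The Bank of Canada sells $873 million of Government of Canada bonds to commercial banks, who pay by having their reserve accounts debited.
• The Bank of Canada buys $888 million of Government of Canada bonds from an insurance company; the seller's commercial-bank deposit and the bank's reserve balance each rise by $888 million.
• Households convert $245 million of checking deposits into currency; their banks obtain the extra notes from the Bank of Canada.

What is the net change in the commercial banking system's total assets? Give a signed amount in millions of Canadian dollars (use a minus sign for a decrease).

OMO purchase (from banks) $225 million: just an asset swap on bank balance sheets → 0.
Government spending $724 million: bank balance sheets expand → +$724M.
OMO sale (to banks) $873 million: just an asset swap on bank balance sheets → 0.
Asset purchase (from non-banks) $888 million: bank balance sheets expand → +$888M.
Currency withdrawal $245 million: bank balance sheets shrink → −$245M.
Net: 0 + 724 + 0 + 888 − 245 = +$1367 million.

+$1367 million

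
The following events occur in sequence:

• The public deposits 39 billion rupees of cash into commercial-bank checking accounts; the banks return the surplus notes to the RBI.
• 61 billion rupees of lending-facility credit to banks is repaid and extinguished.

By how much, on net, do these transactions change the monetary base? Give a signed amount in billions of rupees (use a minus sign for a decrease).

-61 billion

RBI balance sheet:
  Assets:      Loans to banks −61B
  Liabilities: Bank reserves −22B, Currency in circulation −39B
Monetary base = currency + reserves: −39B + (−22B) = -61 billion.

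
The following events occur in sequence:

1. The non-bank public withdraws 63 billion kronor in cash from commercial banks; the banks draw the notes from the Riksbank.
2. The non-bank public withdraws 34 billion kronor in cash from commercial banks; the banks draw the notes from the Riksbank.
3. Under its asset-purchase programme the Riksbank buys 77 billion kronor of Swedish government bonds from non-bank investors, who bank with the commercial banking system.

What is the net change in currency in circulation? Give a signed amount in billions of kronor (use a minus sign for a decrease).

+97 billion

Riksbank balance sheet:
  Assets:      Securities +77B
  Liabilities: Bank reserves −20B, Currency in circulation +97B
So the change in currency in circulation is +97 billion.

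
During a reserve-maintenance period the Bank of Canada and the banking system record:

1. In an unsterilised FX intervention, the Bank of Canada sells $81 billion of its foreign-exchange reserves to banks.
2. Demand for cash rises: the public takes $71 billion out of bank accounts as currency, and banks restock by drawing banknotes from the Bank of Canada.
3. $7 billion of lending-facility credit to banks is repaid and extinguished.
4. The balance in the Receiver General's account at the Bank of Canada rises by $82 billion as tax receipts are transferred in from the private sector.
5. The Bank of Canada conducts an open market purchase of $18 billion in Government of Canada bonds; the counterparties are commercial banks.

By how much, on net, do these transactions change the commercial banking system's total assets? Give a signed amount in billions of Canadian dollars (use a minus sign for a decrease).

-$160 billion

FX sale $81 billion: just an asset swap on bank balance sheets → 0.
Currency withdrawal $71 billion: bank balance sheets shrink → −$71B.
Discount-window repayment $7 billion: bank balance sheets shrink → −$7B.
Government account inflow $82 billion: bank balance sheets shrink → −$82B.
OMO purchase (from banks) $18 billion: just an asset swap on bank balance sheets → 0.
Net: 0 − 71 − 7 − 82 + 0 = -$160 billion.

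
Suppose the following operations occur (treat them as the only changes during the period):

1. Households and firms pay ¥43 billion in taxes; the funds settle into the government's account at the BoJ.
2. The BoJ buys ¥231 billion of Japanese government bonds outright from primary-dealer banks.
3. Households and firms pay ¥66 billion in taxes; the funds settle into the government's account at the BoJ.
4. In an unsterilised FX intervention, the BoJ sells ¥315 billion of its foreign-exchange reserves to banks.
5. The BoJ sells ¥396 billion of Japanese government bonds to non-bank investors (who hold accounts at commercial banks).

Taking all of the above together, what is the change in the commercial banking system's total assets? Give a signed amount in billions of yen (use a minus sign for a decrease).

Government account inflow ¥43 billion: bank balance sheets shrink → −¥43B.
OMO purchase (from banks) ¥231 billion: just an asset swap on bank balance sheets → 0.
Government account inflow ¥66 billion: bank balance sheets shrink → −¥66B.
FX sale ¥315 billion: just an asset swap on bank balance sheets → 0.
Asset sale (to non-banks) ¥396 billion: bank balance sheets shrink → −¥396B.
Net: −43 + 0 − 66 + 0 − 396 = -¥505 billion.

-¥505 billion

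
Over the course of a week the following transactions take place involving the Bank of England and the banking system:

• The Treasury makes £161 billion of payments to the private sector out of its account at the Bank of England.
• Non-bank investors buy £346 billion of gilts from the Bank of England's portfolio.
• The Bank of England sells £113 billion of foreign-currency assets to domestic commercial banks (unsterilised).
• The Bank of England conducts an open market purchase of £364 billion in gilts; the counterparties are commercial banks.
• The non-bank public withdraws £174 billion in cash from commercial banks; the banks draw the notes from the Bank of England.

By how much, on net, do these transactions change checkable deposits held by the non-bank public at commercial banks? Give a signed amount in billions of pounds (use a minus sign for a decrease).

Bank of England balance sheet:
  Assets:      Securities +£18B, Foreign assets −£113B
  Liabilities: Bank reserves −£108B, Currency in circulation +£174B, Government deposits −£161B
Commercial banking system:
  Assets:      Reserves at CB −£108B, Securities −£364B, Foreign assets +£113B
  Liabilities: Checkable deposits −£359B
So the change in checkable deposits held by the non-bank public at commercial banks is -£359 billion.

-£359 billion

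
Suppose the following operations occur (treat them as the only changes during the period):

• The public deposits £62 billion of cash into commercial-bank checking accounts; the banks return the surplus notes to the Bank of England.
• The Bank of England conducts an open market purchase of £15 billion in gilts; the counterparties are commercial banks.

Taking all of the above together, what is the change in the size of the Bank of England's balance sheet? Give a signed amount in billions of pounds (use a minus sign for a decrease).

Currency deposit £62 billion: only the composition of liabilities changes → 0.
OMO purchase (from banks) £15 billion: a Bank of England asset is acquired → +£15B.
Net: 0 + 15 = +£15 billion.

+£15 billion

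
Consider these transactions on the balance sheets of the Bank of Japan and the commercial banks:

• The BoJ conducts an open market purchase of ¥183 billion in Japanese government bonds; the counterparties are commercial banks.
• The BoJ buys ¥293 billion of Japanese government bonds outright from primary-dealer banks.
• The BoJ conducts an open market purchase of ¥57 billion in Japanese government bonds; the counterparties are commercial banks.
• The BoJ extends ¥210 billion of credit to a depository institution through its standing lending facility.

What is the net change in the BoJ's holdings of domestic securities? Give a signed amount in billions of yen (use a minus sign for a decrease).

+¥533 billion

OMO purchase (from banks) ¥183 billion: securities added to the BoJ's portfolio → +¥183B.
OMO purchase (from banks) ¥293 billion: securities added to the BoJ's portfolio → +¥293B.
OMO purchase (from banks) ¥57 billion: securities added to the BoJ's portfolio → +¥57B.
Discount-window loan ¥210 billion: the BoJ's securities portfolio is untouched → 0.
Net: 183 + 293 + 57 + 0 = +¥533 billion.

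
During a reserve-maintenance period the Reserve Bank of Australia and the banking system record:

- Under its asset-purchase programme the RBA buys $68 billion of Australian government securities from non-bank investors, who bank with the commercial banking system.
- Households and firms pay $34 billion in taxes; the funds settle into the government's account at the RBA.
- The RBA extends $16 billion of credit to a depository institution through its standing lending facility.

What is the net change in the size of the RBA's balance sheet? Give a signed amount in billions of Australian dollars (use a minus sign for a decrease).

+$84 billion

RBA balance sheet:
  Assets:      Securities +$68B, Loans to banks +$16B
  Liabilities: Bank reserves +$50B, Government deposits +$34B
Change in total RBA assets = +$84 billion.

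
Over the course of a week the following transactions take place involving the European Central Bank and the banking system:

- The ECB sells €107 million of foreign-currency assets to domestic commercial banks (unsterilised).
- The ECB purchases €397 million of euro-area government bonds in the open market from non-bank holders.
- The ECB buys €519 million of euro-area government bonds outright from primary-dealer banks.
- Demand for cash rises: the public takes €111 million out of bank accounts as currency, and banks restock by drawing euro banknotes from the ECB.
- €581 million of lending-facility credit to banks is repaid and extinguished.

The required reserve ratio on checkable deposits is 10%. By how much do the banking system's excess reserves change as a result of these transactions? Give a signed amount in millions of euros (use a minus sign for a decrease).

FX sale €107 million: reserves −€107M, deposits 0.
Asset purchase (from non-banks) €397 million: reserves +€397M, deposits +€397M.
OMO purchase (from banks) €519 million: reserves +€519M, deposits 0.
Currency withdrawal €111 million: reserves −€111M, deposits −€111M.
Discount-window repayment €581 million: reserves −€581M, deposits 0.
Totals: Δreserves = +€117M, Δdeposits = +€286M.
Δrequired reserves = 10% × +€286M = +€28.6M.
Δexcess reserves = Δreserves − Δrequired = +€117M − (+€28.6M) = +€88.4 million.

+€88.4 million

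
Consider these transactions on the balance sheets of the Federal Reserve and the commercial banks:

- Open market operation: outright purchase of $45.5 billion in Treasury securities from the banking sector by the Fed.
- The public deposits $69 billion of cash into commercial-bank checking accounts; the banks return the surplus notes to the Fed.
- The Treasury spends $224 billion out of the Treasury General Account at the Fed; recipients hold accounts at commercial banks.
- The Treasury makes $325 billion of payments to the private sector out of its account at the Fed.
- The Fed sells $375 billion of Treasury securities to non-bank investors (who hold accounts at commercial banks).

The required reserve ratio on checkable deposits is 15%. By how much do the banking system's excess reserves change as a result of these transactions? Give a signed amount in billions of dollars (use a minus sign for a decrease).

OMO purchase (from banks) $45.5 billion: reserves +$45.5B, deposits 0.
Currency deposit $69 billion: reserves +$69B, deposits +$69B.
Government spending $224 billion: reserves +$224B, deposits +$224B.
Government spending $325 billion: reserves +$325B, deposits +$325B.
Asset sale (to non-banks) $375 billion: reserves −$375B, deposits −$375B.
Totals: Δreserves = +$288.5B, Δdeposits = +$243B.
Δrequired reserves = 15% × +$243B = +$36.45B.
Δexcess reserves = Δreserves − Δrequired = +$288.5B − (+$36.45B) = +$252.05 billion.

+$252.05 billion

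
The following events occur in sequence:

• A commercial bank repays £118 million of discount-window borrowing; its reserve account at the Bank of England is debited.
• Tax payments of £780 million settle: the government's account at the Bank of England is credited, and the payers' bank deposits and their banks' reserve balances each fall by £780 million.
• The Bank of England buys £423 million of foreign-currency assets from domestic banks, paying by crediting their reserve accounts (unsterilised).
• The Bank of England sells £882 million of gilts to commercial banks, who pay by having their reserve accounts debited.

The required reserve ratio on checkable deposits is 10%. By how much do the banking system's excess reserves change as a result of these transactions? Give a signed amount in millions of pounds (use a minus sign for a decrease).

Discount-window repayment £118 million: reserves −£118M, deposits 0.
Government account inflow £780 million: reserves −£780M, deposits −£780M.
FX purchase £423 million: reserves +£423M, deposits 0.
OMO sale (to banks) £882 million: reserves −£882M, deposits 0.
Totals: Δreserves = −£1357M, Δdeposits = −£780M.
Δrequired reserves = 10% × −£780M = −£78M.
Δexcess reserves = Δreserves − Δrequired = −£1357M − (−£78M) = -£1279 million.

-£1279 million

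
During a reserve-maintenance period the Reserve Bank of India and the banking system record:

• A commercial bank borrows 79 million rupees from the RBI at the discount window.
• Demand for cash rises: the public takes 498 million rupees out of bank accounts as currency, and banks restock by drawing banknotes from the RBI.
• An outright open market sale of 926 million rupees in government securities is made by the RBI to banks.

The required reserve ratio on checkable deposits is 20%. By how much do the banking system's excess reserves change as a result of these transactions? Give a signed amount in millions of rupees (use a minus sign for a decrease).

-1245.4 million

Discount-window loan 79 million rupees: reserves +79M, deposits 0.
Currency withdrawal 498 million rupees: reserves −498M, deposits −498M.
OMO sale (to banks) 926 million rupees: reserves −926M, deposits 0.
Totals: Δreserves = −1345M, Δdeposits = −498M.
Δrequired reserves = 20% × −498M = −99.6M.
Δexcess reserves = Δreserves − Δrequired = −1345M − (−99.6M) = -1245.4 million.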